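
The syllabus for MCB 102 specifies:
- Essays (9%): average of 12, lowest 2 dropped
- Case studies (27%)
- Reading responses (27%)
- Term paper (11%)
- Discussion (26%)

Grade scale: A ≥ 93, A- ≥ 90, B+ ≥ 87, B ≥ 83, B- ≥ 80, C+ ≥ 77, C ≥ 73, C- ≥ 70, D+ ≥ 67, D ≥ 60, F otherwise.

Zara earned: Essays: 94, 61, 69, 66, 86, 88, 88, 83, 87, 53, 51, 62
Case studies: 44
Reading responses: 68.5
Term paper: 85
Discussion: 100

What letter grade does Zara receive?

C-

Essays: drop 51, 53 → average of remaining 10 = 784/10 = 78.4
Weighted total:
  Essays 78.4 × 0.09 = 7.056
  Case studies 44 × 0.27 = 11.88
  Reading responses 68.5 × 0.27 = 18.495
  Term paper 85 × 0.11 = 9.35
  Discussion 100 × 0.26 = 26
Sum = 72.781
72.781 is ≥ 70 and < 73 → C-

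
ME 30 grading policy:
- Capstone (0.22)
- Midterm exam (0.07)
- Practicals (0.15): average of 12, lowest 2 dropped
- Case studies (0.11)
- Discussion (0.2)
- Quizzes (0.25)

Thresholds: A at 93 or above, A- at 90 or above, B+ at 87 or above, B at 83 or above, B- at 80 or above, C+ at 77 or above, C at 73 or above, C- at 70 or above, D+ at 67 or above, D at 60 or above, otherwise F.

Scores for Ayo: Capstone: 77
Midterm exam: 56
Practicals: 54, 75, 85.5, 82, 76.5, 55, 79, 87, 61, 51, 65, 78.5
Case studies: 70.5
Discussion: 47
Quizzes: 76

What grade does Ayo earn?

Practicals: drop 51, 54 → average of remaining 10 = 744.5/10 = 74.45
Weighted total:
  Capstone 77 × 0.22 = 16.94
  Midterm exam 56 × 0.07 = 3.92
  Practicals 74.45 × 0.15 = 11.1675
  Case studies 70.5 × 0.11 = 7.755
  Discussion 47 × 0.2 = 9.4
  Quizzes 76 × 0.25 = 19
Sum = 68.1825
68.1825 is ≥ 67 and < 70 → D+

D+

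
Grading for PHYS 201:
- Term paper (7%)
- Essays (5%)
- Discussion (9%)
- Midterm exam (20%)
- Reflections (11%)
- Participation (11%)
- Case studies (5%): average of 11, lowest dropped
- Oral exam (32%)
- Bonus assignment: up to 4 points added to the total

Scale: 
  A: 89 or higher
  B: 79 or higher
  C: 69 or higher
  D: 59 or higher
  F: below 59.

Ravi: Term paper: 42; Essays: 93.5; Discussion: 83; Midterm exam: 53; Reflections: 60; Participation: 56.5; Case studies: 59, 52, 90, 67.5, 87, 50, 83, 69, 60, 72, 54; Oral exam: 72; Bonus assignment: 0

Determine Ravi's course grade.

D

Case studies: drop 50 → average of remaining 10 = 693.5/10 = 69.35
Weighted total:
  Term paper 42 × 0.07 = 2.94
  Essays 93.5 × 0.05 = 4.675
  Discussion 83 × 0.09 = 7.47
  Midterm exam 53 × 0.2 = 10.6
  Reflections 60 × 0.11 = 6.6
  Participation 56.5 × 0.11 = 6.215
  Case studies 69.35 × 0.05 = 3.4675
  Oral exam 72 × 0.32 = 23.04
Sum = 65.0075
Bonus assignment: 65.0075 + 0 = 65.0075
65.0075 is ≥ 59 and < 69 → D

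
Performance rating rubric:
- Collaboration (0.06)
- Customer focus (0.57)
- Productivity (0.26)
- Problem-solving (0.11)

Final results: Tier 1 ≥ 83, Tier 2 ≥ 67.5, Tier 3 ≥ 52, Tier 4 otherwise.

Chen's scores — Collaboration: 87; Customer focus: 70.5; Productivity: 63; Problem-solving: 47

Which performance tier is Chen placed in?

Tier 3

Weighted total:
  Collaboration 87 × 0.06 = 5.22
  Customer focus 70.5 × 0.57 = 40.185
  Productivity 63 × 0.26 = 16.38
  Problem-solving 47 × 0.11 = 5.17
Sum = 66.955
66.955 is ≥ 52 and < 67.5 → Tier 3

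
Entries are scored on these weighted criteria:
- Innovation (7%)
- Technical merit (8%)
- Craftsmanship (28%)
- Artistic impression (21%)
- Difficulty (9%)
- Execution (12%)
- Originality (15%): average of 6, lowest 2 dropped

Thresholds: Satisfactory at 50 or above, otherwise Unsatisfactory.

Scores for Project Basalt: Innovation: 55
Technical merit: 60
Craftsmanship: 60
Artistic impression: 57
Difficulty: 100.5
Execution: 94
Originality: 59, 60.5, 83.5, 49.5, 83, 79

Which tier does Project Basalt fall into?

Satisfactory

Originality: drop 49.5, 59 → average of remaining 4 = 306/4 = 76.5
Weighted total:
  Innovation 55 × 0.07 = 3.85
  Technical merit 60 × 0.08 = 4.8
  Craftsmanship 60 × 0.28 = 16.8
  Artistic impression 57 × 0.21 = 11.97
  Difficulty 100.5 × 0.09 = 9.045
  Execution 94 × 0.12 = 11.28
  Originality 76.5 × 0.15 = 11.475
Sum = 69.22
69.22 ≥ 50 → Satisfactory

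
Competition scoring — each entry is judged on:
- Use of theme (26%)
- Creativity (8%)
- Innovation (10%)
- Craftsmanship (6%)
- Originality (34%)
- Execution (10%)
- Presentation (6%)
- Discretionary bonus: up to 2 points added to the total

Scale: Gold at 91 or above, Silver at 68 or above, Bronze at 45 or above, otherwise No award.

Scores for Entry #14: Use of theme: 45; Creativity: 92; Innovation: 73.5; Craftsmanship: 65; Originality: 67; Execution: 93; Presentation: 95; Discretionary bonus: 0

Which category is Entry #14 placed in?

Silver

Weighted total:
  Use of theme 45 × 0.26 = 11.7
  Creativity 92 × 0.08 = 7.36
  Innovation 73.5 × 0.1 = 7.35
  Craftsmanship 65 × 0.06 = 3.9
  Originality 67 × 0.34 = 22.78
  Execution 93 × 0.1 = 9.3
  Presentation 95 × 0.06 = 5.7
Sum = 68.09
Discretionary bonus: 68.09 + 0 = 68.09
68.09 is ≥ 68 and < 91 → Silver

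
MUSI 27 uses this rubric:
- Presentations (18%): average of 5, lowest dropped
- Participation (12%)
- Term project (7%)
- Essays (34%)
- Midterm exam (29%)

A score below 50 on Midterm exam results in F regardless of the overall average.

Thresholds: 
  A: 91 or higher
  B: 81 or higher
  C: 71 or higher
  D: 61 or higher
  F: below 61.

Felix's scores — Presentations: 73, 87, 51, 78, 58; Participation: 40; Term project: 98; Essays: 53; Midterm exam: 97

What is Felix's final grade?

Presentations: drop 51 → average of remaining 4 = 296/4 = 74
Midterm exam score 97 ≥ 50: minimum met.
Weighted total:
  Presentations 74 × 0.18 = 13.32
  Participation 40 × 0.12 = 4.8
  Term project 98 × 0.07 = 6.86
  Essays 53 × 0.34 = 18.02
  Midterm exam 97 × 0.29 = 28.13
Sum = 71.13
71.13 is ≥ 71 and < 81 → C

C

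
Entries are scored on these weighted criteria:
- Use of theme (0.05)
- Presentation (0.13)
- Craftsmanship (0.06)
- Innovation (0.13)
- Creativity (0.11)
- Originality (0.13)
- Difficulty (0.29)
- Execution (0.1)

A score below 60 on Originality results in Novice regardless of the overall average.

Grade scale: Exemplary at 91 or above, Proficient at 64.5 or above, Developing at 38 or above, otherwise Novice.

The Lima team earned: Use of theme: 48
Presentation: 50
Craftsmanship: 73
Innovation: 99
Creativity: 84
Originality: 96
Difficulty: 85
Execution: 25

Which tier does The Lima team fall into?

Originality score 96 ≥ 60: minimum met.
Weighted total:
  Use of theme 48 × 0.05 = 2.4
  Presentation 50 × 0.13 = 6.5
  Craftsmanship 73 × 0.06 = 4.38
  Innovation 99 × 0.13 = 12.87
  Creativity 84 × 0.11 = 9.24
  Originality 96 × 0.13 = 12.48
  Difficulty 85 × 0.29 = 24.65
  Execution 25 × 0.1 = 2.5
Sum = 75.02
75.02 is ≥ 64.5 and < 91 → Proficient

Proficient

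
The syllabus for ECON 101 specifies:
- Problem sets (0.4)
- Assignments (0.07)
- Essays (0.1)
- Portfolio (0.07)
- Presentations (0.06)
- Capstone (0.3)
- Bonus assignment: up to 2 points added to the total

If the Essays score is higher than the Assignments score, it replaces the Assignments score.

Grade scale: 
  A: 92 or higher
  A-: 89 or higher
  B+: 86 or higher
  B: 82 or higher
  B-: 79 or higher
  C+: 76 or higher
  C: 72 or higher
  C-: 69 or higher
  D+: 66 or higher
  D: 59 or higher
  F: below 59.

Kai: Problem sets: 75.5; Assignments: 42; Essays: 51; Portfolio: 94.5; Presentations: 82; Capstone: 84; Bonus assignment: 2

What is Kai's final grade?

Essays (51) > Assignments (42), so Assignments counts as 51.
Weighted total:
  Problem sets 75.5 × 0.4 = 30.2
  Assignments 51 × 0.07 = 3.57
  Essays 51 × 0.1 = 5.1
  Portfolio 94.5 × 0.07 = 6.615
  Presentations 82 × 0.06 = 4.92
  Capstone 84 × 0.3 = 25.2
Sum = 75.605
Bonus assignment: 75.605 + 2 = 77.605
77.605 is ≥ 76 and < 79 → C+

C+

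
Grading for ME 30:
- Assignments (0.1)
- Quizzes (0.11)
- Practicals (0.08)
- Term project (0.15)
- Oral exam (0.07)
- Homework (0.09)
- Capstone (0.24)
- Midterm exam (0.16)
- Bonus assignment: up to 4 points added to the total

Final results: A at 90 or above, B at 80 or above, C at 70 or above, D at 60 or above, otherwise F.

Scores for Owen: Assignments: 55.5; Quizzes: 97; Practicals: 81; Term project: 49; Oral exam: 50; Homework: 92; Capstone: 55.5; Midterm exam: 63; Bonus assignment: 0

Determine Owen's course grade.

D

Weighted total:
  Assignments 55.5 × 0.1 = 5.55
  Quizzes 97 × 0.11 = 10.67
  Practicals 81 × 0.08 = 6.48
  Term project 49 × 0.15 = 7.35
  Oral exam 50 × 0.07 = 3.5
  Homework 92 × 0.09 = 8.28
  Capstone 55.5 × 0.24 = 13.32
  Midterm exam 63 × 0.16 = 10.08
Sum = 65.23
Bonus assignment: 65.23 + 0 = 65.23
65.23 is ≥ 60 and < 70 → D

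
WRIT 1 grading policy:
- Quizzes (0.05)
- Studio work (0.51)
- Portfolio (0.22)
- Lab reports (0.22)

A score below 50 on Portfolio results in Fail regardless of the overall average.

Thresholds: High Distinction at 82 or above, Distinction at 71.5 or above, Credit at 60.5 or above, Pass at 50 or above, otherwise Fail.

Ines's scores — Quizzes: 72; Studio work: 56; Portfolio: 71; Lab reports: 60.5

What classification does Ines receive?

Credit

Portfolio score 71 ≥ 50: minimum met.
Weighted total:
  Quizzes 72 × 0.05 = 3.6
  Studio work 56 × 0.51 = 28.56
  Portfolio 71 × 0.22 = 15.62
  Lab reports 60.5 × 0.22 = 13.31
Sum = 61.09
61.09 is ≥ 60.5 and < 71.5 → Credit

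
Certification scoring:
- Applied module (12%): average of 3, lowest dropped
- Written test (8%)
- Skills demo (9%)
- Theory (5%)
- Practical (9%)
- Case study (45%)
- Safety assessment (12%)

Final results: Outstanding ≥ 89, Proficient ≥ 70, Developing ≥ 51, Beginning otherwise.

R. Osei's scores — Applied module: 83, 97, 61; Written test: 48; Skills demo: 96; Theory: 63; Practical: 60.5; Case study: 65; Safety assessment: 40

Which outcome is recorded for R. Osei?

Applied module: drop 61 → average of remaining 2 = 180/2 = 90
Weighted total:
  Applied module 90 × 0.12 = 10.8
  Written test 48 × 0.08 = 3.84
  Skills demo 96 × 0.09 = 8.64
  Theory 63 × 0.05 = 3.15
  Practical 60.5 × 0.09 = 5.445
  Case study 65 × 0.45 = 29.25
  Safety assessment 40 × 0.12 = 4.8
Sum = 65.925
65.925 is ≥ 51 and < 70 → Developing

Developing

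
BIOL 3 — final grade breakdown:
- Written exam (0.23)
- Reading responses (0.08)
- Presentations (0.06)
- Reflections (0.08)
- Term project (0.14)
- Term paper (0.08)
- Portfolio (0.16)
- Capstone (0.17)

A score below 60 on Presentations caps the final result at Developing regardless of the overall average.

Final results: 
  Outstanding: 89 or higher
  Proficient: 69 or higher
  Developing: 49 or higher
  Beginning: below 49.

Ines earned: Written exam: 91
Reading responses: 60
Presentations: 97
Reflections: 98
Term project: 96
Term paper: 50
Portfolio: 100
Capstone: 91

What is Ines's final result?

Proficient

Presentations score 97 ≥ 60: minimum met.
Weighted total:
  Written exam 91 × 0.23 = 20.93
  Reading responses 60 × 0.08 = 4.8
  Presentations 97 × 0.06 = 5.82
  Reflections 98 × 0.08 = 7.84
  Term project 96 × 0.14 = 13.44
  Term paper 50 × 0.08 = 4
  Portfolio 100 × 0.16 = 16
  Capstone 91 × 0.17 = 15.47
Sum = 88.3
88.3 is ≥ 69 and < 89 → Proficient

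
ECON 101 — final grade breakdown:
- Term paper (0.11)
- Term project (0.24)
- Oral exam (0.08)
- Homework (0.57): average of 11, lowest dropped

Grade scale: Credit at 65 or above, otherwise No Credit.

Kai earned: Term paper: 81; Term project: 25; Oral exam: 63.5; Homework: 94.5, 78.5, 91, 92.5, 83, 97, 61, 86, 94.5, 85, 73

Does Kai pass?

Credit

Homework: drop 61 → average of remaining 10 = 875/10 = 87.5
Weighted total:
  Term paper 81 × 0.11 = 8.91
  Term project 25 × 0.24 = 6
  Oral exam 63.5 × 0.08 = 5.08
  Homework 87.5 × 0.57 = 49.875
Sum = 69.865
69.865 ≥ 65 → Credit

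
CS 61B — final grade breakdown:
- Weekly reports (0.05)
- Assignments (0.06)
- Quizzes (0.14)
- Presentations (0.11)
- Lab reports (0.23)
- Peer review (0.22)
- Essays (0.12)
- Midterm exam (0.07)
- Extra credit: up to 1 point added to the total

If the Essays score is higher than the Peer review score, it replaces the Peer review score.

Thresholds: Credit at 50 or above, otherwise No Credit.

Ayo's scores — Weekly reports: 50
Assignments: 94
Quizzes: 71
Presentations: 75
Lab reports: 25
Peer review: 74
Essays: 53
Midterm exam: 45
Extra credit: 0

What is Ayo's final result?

Essays (53) ≤ Peer review (74), so Peer review stays at 74.
Weighted total:
  Weekly reports 50 × 0.05 = 2.5
  Assignments 94 × 0.06 = 5.64
  Quizzes 71 × 0.14 = 9.94
  Presentations 75 × 0.11 = 8.25
  Lab reports 25 × 0.23 = 5.75
  Peer review 74 × 0.22 = 16.28
  Essays 53 × 0.12 = 6.36
  Midterm exam 45 × 0.07 = 3.15
Sum = 57.87
Extra credit: 57.87 + 0 = 57.87
57.87 ≥ 50 → Credit

Credit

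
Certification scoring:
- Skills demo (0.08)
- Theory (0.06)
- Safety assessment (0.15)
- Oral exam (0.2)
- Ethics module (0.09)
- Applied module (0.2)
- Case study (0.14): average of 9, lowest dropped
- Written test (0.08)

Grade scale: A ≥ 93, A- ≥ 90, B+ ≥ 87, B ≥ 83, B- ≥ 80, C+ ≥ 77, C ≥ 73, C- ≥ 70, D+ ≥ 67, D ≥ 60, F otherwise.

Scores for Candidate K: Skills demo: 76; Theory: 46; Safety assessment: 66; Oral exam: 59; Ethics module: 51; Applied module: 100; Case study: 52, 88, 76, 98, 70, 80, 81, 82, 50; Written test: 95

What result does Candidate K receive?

C

Case study: drop 50 → average of remaining 8 = 627/8 = 78.375
Weighted total:
  Skills demo 76 × 0.08 = 6.08
  Theory 46 × 0.06 = 2.76
  Safety assessment 66 × 0.15 = 9.9
  Oral exam 59 × 0.2 = 11.8
  Ethics module 51 × 0.09 = 4.59
  Applied module 100 × 0.2 = 20
  Case study 78.375 × 0.14 = 10.9725
  Written test 95 × 0.08 = 7.6
Sum = 73.7025
73.7025 is ≥ 73 and < 77 → C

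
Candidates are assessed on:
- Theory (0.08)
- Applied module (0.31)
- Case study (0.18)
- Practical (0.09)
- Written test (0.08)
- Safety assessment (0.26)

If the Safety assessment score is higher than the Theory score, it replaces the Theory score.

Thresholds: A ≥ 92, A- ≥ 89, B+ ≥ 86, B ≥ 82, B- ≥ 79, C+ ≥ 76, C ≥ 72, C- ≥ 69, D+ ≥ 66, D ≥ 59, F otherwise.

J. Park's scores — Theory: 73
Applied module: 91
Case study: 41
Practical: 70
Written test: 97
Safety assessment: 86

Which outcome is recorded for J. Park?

Safety assessment (86) > Theory (73), so Theory counts as 86.
Weighted total:
  Theory 86 × 0.08 = 6.88
  Applied module 91 × 0.31 = 28.21
  Case study 41 × 0.18 = 7.38
  Practical 70 × 0.09 = 6.3
  Written test 97 × 0.08 = 7.76
  Safety assessment 86 × 0.26 = 22.36
Sum = 78.89
78.89 is ≥ 76 and < 79 → C+

C+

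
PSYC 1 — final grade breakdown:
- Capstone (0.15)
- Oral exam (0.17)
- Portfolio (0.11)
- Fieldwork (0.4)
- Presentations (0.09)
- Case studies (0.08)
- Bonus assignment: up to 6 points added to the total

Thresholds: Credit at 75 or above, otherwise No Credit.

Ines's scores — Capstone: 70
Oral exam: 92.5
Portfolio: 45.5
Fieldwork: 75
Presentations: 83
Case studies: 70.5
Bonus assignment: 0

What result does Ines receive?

Weighted total:
  Capstone 70 × 0.15 = 10.5
  Oral exam 92.5 × 0.17 = 15.725
  Portfolio 45.5 × 0.11 = 5.005
  Fieldwork 75 × 0.4 = 30
  Presentations 83 × 0.09 = 7.47
  Case studies 70.5 × 0.08 = 5.64
Sum = 74.34
Bonus assignment: 74.34 + 0 = 74.34
74.34 < 75 → No Credit

No Credit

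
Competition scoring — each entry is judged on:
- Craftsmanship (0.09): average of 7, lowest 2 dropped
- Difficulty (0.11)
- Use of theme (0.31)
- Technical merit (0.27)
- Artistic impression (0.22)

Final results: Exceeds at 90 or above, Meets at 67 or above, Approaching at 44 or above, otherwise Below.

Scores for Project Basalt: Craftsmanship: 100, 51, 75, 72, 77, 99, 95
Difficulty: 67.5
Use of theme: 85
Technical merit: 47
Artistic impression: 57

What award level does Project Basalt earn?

Meets

Craftsmanship: drop 51, 72 → average of remaining 5 = 446/5 = 89.2
Weighted total:
  Craftsmanship 89.2 × 0.09 = 8.028
  Difficulty 67.5 × 0.11 = 7.425
  Use of theme 85 × 0.31 = 26.35
  Technical merit 47 × 0.27 = 12.69
  Artistic impression 57 × 0.22 = 12.54
Sum = 67.033
67.033 is ≥ 67 and < 90 → Meets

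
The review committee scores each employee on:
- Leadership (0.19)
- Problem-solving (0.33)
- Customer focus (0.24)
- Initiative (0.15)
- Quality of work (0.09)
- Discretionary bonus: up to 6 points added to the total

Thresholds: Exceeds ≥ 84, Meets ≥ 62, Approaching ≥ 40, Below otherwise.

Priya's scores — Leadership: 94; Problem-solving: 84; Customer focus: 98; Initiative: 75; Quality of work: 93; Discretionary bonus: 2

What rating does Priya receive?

Exceeds

Weighted total:
  Leadership 94 × 0.19 = 17.86
  Problem-solving 84 × 0.33 = 27.72
  Customer focus 98 × 0.24 = 23.52
  Initiative 75 × 0.15 = 11.25
  Quality of work 93 × 0.09 = 8.37
Sum = 88.72
Discretionary bonus: 88.72 + 2 = 90.72
90.72 ≥ 84 → Exceeds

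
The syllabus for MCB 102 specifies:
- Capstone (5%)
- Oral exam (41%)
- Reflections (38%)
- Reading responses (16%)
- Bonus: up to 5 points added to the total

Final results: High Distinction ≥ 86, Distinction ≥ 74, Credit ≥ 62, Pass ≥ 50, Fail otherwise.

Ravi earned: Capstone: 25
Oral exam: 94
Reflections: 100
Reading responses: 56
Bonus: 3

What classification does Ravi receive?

Weighted total:
  Capstone 25 × 0.05 = 1.25
  Oral exam 94 × 0.41 = 38.54
  Reflections 100 × 0.38 = 38
  Reading responses 56 × 0.16 = 8.96
Sum = 86.75
Bonus: 86.75 + 3 = 89.75
89.75 ≥ 86 → High Distinction

High Distinction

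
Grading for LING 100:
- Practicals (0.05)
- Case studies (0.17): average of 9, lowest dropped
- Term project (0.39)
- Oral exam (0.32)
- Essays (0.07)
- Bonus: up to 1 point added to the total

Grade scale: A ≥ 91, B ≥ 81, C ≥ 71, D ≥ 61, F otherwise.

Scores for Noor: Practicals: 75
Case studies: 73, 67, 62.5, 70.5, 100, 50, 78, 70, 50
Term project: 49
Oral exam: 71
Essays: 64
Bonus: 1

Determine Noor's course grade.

Case studies: drop 50 → average of remaining 8 = 571/8 = 71.375
Weighted total:
  Practicals 75 × 0.05 = 3.75
  Case studies 71.375 × 0.17 = 12.13375
  Term project 49 × 0.39 = 19.11
  Oral exam 71 × 0.32 = 22.72
  Essays 64 × 0.07 = 4.48
Sum = 62.19375
Bonus: 62.19375 + 1 = 63.19375
63.19375 is ≥ 61 and < 71 → D

D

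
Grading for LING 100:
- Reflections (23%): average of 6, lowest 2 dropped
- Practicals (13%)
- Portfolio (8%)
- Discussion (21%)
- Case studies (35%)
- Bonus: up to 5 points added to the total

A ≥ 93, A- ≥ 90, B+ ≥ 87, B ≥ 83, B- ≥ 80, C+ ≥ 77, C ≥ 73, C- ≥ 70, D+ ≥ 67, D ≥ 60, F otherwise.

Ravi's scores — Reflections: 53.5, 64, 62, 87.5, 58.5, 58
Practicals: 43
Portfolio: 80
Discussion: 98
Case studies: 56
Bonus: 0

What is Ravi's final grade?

Reflections: drop 53.5, 58 → average of remaining 4 = 272/4 = 68
Weighted total:
  Reflections 68 × 0.23 = 15.64
  Practicals 43 × 0.13 = 5.59
  Portfolio 80 × 0.08 = 6.4
  Discussion 98 × 0.21 = 20.58
  Case studies 56 × 0.35 = 19.6
Sum = 67.81
Bonus: 67.81 + 0 = 67.81
67.81 is ≥ 67 and < 70 → D+

D+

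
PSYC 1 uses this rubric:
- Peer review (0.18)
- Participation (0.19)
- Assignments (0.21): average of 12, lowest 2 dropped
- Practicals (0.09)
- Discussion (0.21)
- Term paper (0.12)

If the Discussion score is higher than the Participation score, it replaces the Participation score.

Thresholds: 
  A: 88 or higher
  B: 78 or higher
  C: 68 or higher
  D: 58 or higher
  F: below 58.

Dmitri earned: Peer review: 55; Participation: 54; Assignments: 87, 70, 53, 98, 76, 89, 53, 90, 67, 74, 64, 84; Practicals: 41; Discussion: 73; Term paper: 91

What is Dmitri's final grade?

C

Assignments: drop 53, 53 → average of remaining 10 = 799/10 = 79.9
Discussion (73) > Participation (54), so Participation counts as 73.
Weighted total:
  Peer review 55 × 0.18 = 9.9
  Participation 73 × 0.19 = 13.87
  Assignments 79.9 × 0.21 = 16.779
  Practicals 41 × 0.09 = 3.69
  Discussion 73 × 0.21 = 15.33
  Term paper 91 × 0.12 = 10.92
Sum = 70.489
70.489 is ≥ 68 and < 78 → C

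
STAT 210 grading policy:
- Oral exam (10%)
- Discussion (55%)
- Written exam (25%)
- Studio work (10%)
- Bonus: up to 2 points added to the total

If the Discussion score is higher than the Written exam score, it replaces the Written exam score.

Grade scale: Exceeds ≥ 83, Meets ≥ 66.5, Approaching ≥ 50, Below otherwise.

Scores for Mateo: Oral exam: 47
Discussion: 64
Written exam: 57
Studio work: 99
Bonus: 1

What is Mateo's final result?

Meets

Discussion (64) > Written exam (57), so Written exam counts as 64.
Weighted total:
  Oral exam 47 × 0.1 = 4.7
  Discussion 64 × 0.55 = 35.2
  Written exam 64 × 0.25 = 16
  Studio work 99 × 0.1 = 9.9
Sum = 65.8
Bonus: 65.8 + 1 = 66.8
66.8 is ≥ 66.5 and < 83 → Meets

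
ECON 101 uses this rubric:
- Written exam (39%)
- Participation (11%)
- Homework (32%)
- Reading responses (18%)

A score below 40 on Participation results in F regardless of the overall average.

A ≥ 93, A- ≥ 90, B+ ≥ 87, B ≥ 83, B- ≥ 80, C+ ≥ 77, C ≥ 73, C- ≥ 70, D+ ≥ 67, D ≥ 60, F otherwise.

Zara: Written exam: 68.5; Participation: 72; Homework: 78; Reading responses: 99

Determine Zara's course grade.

C+

Participation score 72 ≥ 40: minimum met.
Weighted total:
  Written exam 68.5 × 0.39 = 26.715
  Participation 72 × 0.11 = 7.92
  Homework 78 × 0.32 = 24.96
  Reading responses 99 × 0.18 = 17.82
Sum = 77.415
77.415 is ≥ 77 and < 80 → C+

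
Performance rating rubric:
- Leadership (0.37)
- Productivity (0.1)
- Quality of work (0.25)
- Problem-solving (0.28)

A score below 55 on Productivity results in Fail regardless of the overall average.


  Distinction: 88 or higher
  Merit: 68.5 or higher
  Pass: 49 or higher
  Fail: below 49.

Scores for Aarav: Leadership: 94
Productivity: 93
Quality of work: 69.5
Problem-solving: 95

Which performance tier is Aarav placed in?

Distinction

Productivity score 93 ≥ 55: minimum met.
Weighted total:
  Leadership 94 × 0.37 = 34.78
  Productivity 93 × 0.1 = 9.3
  Quality of work 69.5 × 0.25 = 17.375
  Problem-solving 95 × 0.28 = 26.6
Sum = 88.055
88.055 ≥ 88 → Distinction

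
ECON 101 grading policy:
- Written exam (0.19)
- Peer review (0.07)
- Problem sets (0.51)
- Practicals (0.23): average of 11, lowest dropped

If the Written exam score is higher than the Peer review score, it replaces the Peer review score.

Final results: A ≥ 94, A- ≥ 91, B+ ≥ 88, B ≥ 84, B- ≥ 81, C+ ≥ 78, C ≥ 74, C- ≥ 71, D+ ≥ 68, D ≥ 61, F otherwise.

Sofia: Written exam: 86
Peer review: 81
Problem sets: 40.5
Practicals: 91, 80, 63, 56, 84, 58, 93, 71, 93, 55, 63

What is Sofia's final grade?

Practicals: drop 55 → average of remaining 10 = 752/10 = 75.2
Written exam (86) > Peer review (81), so Peer review counts as 86.
Weighted total:
  Written exam 86 × 0.19 = 16.34
  Peer review 86 × 0.07 = 6.02
  Problem sets 40.5 × 0.51 = 20.655
  Practicals 75.2 × 0.23 = 17.296
Sum = 60.311
60.311 < 61 → F

F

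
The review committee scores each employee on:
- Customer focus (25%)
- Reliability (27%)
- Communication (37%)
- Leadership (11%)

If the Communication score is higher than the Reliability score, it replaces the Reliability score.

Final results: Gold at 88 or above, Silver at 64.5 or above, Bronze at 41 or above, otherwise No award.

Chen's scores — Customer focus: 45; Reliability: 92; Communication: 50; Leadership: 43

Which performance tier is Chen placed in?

Communication (50) ≤ Reliability (92), so Reliability stays at 92.
Weighted total:
  Customer focus 45 × 0.25 = 11.25
  Reliability 92 × 0.27 = 24.84
  Communication 50 × 0.37 = 18.5
  Leadership 43 × 0.11 = 4.73
Sum = 59.32
59.32 is ≥ 41 and < 64.5 → Bronze

Bronze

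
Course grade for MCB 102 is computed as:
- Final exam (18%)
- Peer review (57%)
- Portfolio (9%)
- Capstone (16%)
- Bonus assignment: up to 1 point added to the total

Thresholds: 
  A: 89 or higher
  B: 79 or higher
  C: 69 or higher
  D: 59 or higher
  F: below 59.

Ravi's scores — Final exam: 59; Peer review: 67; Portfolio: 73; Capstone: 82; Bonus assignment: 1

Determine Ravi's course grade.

C

Weighted total:
  Final exam 59 × 0.18 = 10.62
  Peer review 67 × 0.57 = 38.19
  Portfolio 73 × 0.09 = 6.57
  Capstone 82 × 0.16 = 13.12
Sum = 68.5
Bonus assignment: 68.5 + 1 = 69.5
69.5 is ≥ 69 and < 79 → C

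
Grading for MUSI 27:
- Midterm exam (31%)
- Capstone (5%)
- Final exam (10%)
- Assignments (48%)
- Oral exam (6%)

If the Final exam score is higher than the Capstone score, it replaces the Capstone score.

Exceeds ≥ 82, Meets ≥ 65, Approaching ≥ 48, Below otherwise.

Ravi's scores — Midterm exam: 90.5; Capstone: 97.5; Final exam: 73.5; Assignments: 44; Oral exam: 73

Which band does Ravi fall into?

Final exam (73.5) ≤ Capstone (97.5), so Capstone stays at 97.5.
Weighted total:
  Midterm exam 90.5 × 0.31 = 28.055
  Capstone 97.5 × 0.05 = 4.875
  Final exam 73.5 × 0.1 = 7.35
  Assignments 44 × 0.48 = 21.12
  Oral exam 73 × 0.06 = 4.38
Sum = 65.78
65.78 is ≥ 65 and < 82 → Meets

Meets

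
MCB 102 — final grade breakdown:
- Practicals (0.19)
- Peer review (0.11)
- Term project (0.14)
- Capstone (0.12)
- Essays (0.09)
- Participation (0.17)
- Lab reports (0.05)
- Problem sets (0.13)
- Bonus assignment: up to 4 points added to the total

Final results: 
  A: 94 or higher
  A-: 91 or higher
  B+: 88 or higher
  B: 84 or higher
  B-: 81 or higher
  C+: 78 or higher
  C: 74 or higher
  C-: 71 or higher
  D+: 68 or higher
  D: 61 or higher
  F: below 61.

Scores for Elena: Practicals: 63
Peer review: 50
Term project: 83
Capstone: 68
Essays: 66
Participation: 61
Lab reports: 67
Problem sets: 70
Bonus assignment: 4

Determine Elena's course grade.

D+

Weighted total:
  Practicals 63 × 0.19 = 11.97
  Peer review 50 × 0.11 = 5.5
  Term project 83 × 0.14 = 11.62
  Capstone 68 × 0.12 = 8.16
  Essays 66 × 0.09 = 5.94
  Participation 61 × 0.17 = 10.37
  Lab reports 67 × 0.05 = 3.35
  Problem sets 70 × 0.13 = 9.1
Sum = 66.01
Bonus assignment: 66.01 + 4 = 70.01
70.01 is ≥ 68 and < 71 → D+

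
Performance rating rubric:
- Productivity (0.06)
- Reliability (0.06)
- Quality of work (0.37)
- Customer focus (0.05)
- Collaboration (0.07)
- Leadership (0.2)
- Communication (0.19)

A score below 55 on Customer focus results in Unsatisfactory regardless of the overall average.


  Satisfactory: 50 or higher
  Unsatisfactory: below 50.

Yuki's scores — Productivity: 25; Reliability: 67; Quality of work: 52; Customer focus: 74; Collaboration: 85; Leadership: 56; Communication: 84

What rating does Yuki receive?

Customer focus score 74 ≥ 55: minimum met.
Weighted total:
  Productivity 25 × 0.06 = 1.5
  Reliability 67 × 0.06 = 4.02
  Quality of work 52 × 0.37 = 19.24
  Customer focus 74 × 0.05 = 3.7
  Collaboration 85 × 0.07 = 5.95
  Leadership 56 × 0.2 = 11.2
  Communication 84 × 0.19 = 15.96
Sum = 61.57
61.57 ≥ 50 → Satisfactory

Satisfactory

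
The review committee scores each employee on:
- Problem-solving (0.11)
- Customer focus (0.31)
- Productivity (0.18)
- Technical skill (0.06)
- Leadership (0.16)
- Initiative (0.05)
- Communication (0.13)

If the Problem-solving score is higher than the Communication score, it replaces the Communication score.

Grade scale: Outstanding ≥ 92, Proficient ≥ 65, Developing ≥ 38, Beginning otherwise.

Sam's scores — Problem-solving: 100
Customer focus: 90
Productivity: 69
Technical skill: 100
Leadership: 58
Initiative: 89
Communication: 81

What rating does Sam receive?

Proficient

Problem-solving (100) > Communication (81), so Communication counts as 100.
Weighted total:
  Problem-solving 100 × 0.11 = 11
  Customer focus 90 × 0.31 = 27.9
  Productivity 69 × 0.18 = 12.42
  Technical skill 100 × 0.06 = 6
  Leadership 58 × 0.16 = 9.28
  Initiative 89 × 0.05 = 4.45
  Communication 100 × 0.13 = 13
Sum = 84.05
84.05 is ≥ 65 and < 92 → Proficient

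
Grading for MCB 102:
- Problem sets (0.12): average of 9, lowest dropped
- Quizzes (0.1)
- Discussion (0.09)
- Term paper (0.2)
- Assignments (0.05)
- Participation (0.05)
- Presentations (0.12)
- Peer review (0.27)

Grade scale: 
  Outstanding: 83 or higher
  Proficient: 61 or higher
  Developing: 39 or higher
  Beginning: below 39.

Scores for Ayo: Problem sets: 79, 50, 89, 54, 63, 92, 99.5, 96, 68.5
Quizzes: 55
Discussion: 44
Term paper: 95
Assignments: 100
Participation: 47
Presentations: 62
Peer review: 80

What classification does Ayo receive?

Problem sets: drop 50 → average of remaining 8 = 641/8 = 80.125
Weighted total:
  Problem sets 80.125 × 0.12 = 9.615
  Quizzes 55 × 0.1 = 5.5
  Discussion 44 × 0.09 = 3.96
  Term paper 95 × 0.2 = 19
  Assignments 100 × 0.05 = 5
  Participation 47 × 0.05 = 2.35
  Presentations 62 × 0.12 = 7.44
  Peer review 80 × 0.27 = 21.6
Sum = 74.465
74.465 is ≥ 61 and < 83 → Proficient

Proficient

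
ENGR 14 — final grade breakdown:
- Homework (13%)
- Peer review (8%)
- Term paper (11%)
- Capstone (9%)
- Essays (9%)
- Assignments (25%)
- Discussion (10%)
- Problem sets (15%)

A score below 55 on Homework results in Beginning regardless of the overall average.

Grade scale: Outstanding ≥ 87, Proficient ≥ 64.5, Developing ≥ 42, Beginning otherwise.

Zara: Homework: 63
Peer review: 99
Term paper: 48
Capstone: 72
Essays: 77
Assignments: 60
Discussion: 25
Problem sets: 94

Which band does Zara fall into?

Homework score 63 ≥ 55: minimum met.
Weighted total:
  Homework 63 × 0.13 = 8.19
  Peer review 99 × 0.08 = 7.92
  Term paper 48 × 0.11 = 5.28
  Capstone 72 × 0.09 = 6.48
  Essays 77 × 0.09 = 6.93
  Assignments 60 × 0.25 = 15
  Discussion 25 × 0.1 = 2.5
  Problem sets 94 × 0.15 = 14.1
Sum = 66.4
66.4 is ≥ 64.5 and < 87 → Proficient

Proficient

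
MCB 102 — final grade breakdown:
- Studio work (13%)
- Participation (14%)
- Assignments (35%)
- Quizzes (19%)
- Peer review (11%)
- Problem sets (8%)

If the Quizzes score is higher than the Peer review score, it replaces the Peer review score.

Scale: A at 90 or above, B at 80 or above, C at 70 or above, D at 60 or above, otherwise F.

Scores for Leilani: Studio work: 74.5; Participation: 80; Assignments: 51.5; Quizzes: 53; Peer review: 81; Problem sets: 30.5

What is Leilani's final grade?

Quizzes (53) ≤ Peer review (81), so Peer review stays at 81.
Weighted total:
  Studio work 74.5 × 0.13 = 9.685
  Participation 80 × 0.14 = 11.2
  Assignments 51.5 × 0.35 = 18.025
  Quizzes 53 × 0.19 = 10.07
  Peer review 81 × 0.11 = 8.91
  Problem sets 30.5 × 0.08 = 2.44
Sum = 60.33
60.33 is ≥ 60 and < 70 → D

D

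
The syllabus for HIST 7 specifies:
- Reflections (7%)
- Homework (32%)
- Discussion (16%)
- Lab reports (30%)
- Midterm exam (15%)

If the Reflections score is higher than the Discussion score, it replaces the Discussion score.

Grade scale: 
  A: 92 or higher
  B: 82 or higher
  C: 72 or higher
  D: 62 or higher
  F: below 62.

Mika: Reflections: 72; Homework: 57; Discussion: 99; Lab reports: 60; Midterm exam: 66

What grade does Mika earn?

Reflections (72) ≤ Discussion (99), so Discussion stays at 99.
Weighted total:
  Reflections 72 × 0.07 = 5.04
  Homework 57 × 0.32 = 18.24
  Discussion 99 × 0.16 = 15.84
  Lab reports 60 × 0.3 = 18
  Midterm exam 66 × 0.15 = 9.9
Sum = 67.02
67.02 is ≥ 62 and < 72 → D

D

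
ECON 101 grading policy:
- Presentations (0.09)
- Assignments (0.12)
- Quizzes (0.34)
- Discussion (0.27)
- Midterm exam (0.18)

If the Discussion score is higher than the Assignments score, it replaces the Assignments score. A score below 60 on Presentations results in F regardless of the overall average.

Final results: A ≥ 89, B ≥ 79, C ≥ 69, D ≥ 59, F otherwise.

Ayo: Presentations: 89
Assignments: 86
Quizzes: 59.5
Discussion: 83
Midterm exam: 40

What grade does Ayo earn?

D

Discussion (83) ≤ Assignments (86), so Assignments stays at 86.
Presentations score 89 ≥ 60: minimum met.
Weighted total:
  Presentations 89 × 0.09 = 8.01
  Assignments 86 × 0.12 = 10.32
  Quizzes 59.5 × 0.34 = 20.23
  Discussion 83 × 0.27 = 22.41
  Midterm exam 40 × 0.18 = 7.2
Sum = 68.17
68.17 is ≥ 59 and < 69 → D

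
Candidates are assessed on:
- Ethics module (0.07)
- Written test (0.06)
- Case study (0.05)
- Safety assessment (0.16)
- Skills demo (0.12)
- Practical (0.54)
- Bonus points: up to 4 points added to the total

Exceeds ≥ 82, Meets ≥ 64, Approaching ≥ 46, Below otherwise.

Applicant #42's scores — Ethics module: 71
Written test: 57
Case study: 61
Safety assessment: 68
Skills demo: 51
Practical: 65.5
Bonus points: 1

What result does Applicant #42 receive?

Meets

Weighted total:
  Ethics module 71 × 0.07 = 4.97
  Written test 57 × 0.06 = 3.42
  Case study 61 × 0.05 = 3.05
  Safety assessment 68 × 0.16 = 10.88
  Skills demo 51 × 0.12 = 6.12
  Practical 65.5 × 0.54 = 35.37
Sum = 63.81
Bonus points: 63.81 + 1 = 64.81
64.81 is ≥ 64 and < 82 → Meets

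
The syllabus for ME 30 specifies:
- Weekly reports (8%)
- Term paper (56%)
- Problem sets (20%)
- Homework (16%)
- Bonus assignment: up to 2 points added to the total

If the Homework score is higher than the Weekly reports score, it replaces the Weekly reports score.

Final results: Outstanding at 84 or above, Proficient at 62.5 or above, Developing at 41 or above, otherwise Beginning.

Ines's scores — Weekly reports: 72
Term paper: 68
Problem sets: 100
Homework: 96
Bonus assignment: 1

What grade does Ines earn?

Homework (96) > Weekly reports (72), so Weekly reports counts as 96.
Weighted total:
  Weekly reports 96 × 0.08 = 7.68
  Term paper 68 × 0.56 = 38.08
  Problem sets 100 × 0.2 = 20
  Homework 96 × 0.16 = 15.36
Sum = 81.12
Bonus assignment: 81.12 + 1 = 82.12
82.12 is ≥ 62.5 and < 84 → Proficient

Proficient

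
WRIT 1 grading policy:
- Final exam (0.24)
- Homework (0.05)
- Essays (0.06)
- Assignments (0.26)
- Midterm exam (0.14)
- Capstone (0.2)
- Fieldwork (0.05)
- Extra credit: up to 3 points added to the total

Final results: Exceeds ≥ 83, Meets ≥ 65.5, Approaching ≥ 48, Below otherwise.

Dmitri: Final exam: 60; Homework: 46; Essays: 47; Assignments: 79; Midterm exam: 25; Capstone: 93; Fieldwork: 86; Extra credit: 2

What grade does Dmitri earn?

Weighted total:
  Final exam 60 × 0.24 = 14.4
  Homework 46 × 0.05 = 2.3
  Essays 47 × 0.06 = 2.82
  Assignments 79 × 0.26 = 20.54
  Midterm exam 25 × 0.14 = 3.5
  Capstone 93 × 0.2 = 18.6
  Fieldwork 86 × 0.05 = 4.3
Sum = 66.46
Extra credit: 66.46 + 2 = 68.46
68.46 is ≥ 65.5 and < 83 → Meets

Meets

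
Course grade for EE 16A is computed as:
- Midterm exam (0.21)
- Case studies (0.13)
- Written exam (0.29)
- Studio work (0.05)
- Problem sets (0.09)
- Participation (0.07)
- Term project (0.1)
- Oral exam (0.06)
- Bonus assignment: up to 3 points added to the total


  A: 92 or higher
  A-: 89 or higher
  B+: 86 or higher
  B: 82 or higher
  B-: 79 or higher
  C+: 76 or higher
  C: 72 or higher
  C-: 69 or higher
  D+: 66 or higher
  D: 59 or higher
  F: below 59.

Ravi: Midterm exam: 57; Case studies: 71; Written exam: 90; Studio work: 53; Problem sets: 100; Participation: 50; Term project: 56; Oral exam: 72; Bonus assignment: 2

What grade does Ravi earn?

Weighted total:
  Midterm exam 57 × 0.21 = 11.97
  Case studies 71 × 0.13 = 9.23
  Written exam 90 × 0.29 = 26.1
  Studio work 53 × 0.05 = 2.65
  Problem sets 100 × 0.09 = 9
  Participation 50 × 0.07 = 3.5
  Term project 56 × 0.1 = 5.6
  Oral exam 72 × 0.06 = 4.32
Sum = 72.37
Bonus assignment: 72.37 + 2 = 74.37
74.37 is ≥ 72 and < 76 → C

C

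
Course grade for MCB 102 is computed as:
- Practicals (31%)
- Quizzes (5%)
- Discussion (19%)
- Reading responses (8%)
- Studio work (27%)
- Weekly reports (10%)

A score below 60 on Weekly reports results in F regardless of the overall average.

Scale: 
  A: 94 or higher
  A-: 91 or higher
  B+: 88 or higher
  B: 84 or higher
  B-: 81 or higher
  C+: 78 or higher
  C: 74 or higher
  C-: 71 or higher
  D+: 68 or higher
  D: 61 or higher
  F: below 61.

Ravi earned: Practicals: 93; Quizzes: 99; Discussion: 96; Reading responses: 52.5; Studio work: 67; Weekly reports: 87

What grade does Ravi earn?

Weekly reports score 87 ≥ 60: minimum met.
Weighted total:
  Practicals 93 × 0.31 = 28.83
  Quizzes 99 × 0.05 = 4.95
  Discussion 96 × 0.19 = 18.24
  Reading responses 52.5 × 0.08 = 4.2
  Studio work 67 × 0.27 = 18.09
  Weekly reports 87 × 0.1 = 8.7
Sum = 83.01
83.01 is ≥ 81 and < 84 → B-

B-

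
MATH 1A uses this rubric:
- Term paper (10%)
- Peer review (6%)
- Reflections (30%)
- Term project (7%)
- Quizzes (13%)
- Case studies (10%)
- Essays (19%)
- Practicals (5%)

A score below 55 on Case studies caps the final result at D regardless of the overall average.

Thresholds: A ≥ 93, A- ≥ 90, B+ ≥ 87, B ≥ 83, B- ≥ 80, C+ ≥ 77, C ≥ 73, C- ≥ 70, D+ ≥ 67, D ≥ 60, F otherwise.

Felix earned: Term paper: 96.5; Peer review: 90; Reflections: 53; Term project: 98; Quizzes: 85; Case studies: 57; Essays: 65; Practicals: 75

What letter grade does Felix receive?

Case studies score 57 ≥ 55: minimum met.
Weighted total:
  Term paper 96.5 × 0.1 = 9.65
  Peer review 90 × 0.06 = 5.4
  Reflections 53 × 0.3 = 15.9
  Term project 98 × 0.07 = 6.86
  Quizzes 85 × 0.13 = 11.05
  Case studies 57 × 0.1 = 5.7
  Essays 65 × 0.19 = 12.35
  Practicals 75 × 0.05 = 3.75
Sum = 70.66
70.66 is ≥ 70 and < 73 → C-

C-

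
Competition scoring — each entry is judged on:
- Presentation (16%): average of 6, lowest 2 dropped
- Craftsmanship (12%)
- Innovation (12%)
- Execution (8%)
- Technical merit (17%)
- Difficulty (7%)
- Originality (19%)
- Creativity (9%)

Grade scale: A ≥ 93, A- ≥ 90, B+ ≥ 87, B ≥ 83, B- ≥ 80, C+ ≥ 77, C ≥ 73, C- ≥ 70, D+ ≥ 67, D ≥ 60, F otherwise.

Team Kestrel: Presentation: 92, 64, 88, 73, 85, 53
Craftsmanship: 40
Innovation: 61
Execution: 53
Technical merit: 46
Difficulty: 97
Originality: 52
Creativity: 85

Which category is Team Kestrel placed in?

D

Presentation: drop 53, 64 → average of remaining 4 = 338/4 = 84.5
Weighted total:
  Presentation 84.5 × 0.16 = 13.52
  Craftsmanship 40 × 0.12 = 4.8
  Innovation 61 × 0.12 = 7.32
  Execution 53 × 0.08 = 4.24
  Technical merit 46 × 0.17 = 7.82
  Difficulty 97 × 0.07 = 6.79
  Originality 52 × 0.19 = 9.88
  Creativity 85 × 0.09 = 7.65
Sum = 62.02
62.02 is ≥ 60 and < 67 → D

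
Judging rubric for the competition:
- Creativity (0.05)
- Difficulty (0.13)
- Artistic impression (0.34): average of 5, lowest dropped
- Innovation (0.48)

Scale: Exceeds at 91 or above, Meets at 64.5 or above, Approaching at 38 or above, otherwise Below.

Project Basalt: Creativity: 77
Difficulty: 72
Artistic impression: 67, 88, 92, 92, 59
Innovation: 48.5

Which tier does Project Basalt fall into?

Artistic impression: drop 59 → average of remaining 4 = 339/4 = 84.75
Weighted total:
  Creativity 77 × 0.05 = 3.85
  Difficulty 72 × 0.13 = 9.36
  Artistic impression 84.75 × 0.34 = 28.815
  Innovation 48.5 × 0.48 = 23.28
Sum = 65.305
65.305 is ≥ 64.5 and < 91 → Meets

Meets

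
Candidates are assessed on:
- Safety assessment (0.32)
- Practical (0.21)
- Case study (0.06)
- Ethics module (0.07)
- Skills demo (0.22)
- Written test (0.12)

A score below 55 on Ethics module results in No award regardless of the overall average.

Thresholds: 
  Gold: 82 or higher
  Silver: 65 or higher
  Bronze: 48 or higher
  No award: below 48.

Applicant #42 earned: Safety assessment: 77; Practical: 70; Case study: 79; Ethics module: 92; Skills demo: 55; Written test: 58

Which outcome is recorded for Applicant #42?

Silver

Ethics module score 92 ≥ 55: minimum met.
Weighted total:
  Safety assessment 77 × 0.32 = 24.64
  Practical 70 × 0.21 = 14.7
  Case study 79 × 0.06 = 4.74
  Ethics module 92 × 0.07 = 6.44
  Skills demo 55 × 0.22 = 12.1
  Written test 58 × 0.12 = 6.96
Sum = 69.58
69.58 is ≥ 65 and < 82 → Silver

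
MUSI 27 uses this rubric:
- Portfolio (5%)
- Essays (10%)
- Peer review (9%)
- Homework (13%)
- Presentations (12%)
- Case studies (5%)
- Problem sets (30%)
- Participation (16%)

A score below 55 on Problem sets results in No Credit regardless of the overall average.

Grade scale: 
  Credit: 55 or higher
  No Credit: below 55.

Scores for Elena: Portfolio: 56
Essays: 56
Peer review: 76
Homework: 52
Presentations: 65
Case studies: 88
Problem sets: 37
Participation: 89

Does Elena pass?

Problem sets score 37 < 55: minimum not met.
Weighted total:
  Portfolio 56 × 0.05 = 2.8
  Essays 56 × 0.1 = 5.6
  Peer review 76 × 0.09 = 6.84
  Homework 52 × 0.13 = 6.76
  Presentations 65 × 0.12 = 7.8
  Case studies 88 × 0.05 = 4.4
  Problem sets 37 × 0.3 = 11.1
  Participation 89 × 0.16 = 14.24
Sum = 59.54
Because the Problem sets minimum was not met, the result is No Credit.

No Credit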